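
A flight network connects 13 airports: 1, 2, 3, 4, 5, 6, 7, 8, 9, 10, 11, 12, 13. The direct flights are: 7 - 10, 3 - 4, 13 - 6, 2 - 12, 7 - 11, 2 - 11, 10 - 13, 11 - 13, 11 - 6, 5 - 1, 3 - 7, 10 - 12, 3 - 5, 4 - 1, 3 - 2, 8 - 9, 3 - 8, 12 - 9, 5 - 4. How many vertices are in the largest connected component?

13

Starting from 1 we can reach 1, 2, 3, 4, 5, 6, 7, 8, 9, 10, 11, 12, 13. That is one component of size 13.
The largest has 13 vertices.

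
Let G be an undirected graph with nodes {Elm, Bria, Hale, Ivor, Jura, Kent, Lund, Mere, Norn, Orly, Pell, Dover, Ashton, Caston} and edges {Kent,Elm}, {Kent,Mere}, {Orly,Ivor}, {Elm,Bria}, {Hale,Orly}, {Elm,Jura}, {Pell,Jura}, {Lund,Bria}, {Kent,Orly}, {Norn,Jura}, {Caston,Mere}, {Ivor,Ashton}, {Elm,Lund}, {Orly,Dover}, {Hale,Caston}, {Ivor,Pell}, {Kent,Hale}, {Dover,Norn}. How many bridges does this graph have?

The edges on the cycle Kent-Hale-Caston-Mere-Kent are not bridges since each lies on that cycle.
But removing Ivor - Ashton disconnects Ivor from Ashton — this is a bridge.

1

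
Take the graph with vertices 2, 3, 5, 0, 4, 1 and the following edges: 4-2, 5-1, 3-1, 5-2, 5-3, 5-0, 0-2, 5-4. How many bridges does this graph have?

The edges on the cycle 5-3-1-5 are not bridges since each lies on that cycle.
Every edge lies on some cycle, so there are no bridges.

0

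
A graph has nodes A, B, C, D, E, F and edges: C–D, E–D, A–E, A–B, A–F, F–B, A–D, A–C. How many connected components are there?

1

Starting from A we can reach A, B, C, D, E, F. That is one component of size 6.
Total: 1 component.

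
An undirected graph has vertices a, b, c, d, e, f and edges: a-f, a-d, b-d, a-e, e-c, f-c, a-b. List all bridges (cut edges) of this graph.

none

The edges on the cycle a-b-d-a are not bridges since each lies on that cycle.
Every edge lies on some cycle, so there are no bridges.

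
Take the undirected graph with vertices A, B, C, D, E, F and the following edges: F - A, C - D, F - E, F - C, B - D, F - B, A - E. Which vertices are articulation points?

F

Removing F increases the component count from 1 to 2, so F is a cut vertex.
By contrast removing B leaves 1 component; it is not a cut vertex. No other vertex is a cut vertex either.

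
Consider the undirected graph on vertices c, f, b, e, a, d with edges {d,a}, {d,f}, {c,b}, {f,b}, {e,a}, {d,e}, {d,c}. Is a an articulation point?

Deleting a leaves 1 component (was 1) (its neighbors d, e remain connected to each other), so a is not a cut vertex.

No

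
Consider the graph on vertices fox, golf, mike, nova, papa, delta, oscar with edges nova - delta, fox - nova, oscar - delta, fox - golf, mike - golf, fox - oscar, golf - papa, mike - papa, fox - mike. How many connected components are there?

1

Starting from fox we can reach fox, golf, mike, nova, papa, delta, oscar. That is one component of size 7.
Total: 1 component.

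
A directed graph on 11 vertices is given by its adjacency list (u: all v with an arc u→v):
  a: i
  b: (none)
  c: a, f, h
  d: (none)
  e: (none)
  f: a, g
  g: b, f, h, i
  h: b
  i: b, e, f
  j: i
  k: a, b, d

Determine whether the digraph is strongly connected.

No

There is no directed path from j to c, so the graph is not strongly connected.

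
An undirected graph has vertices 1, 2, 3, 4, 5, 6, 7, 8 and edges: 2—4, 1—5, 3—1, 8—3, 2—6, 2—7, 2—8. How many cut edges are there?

removing 5—1 disconnects 5 from 1; removing 1—3 disconnects 1 from 3; removing 4—2 disconnects 4 from 2; removing 8—3 disconnects 8 from 3 — these are bridges.
In total 7 edges are bridges.

7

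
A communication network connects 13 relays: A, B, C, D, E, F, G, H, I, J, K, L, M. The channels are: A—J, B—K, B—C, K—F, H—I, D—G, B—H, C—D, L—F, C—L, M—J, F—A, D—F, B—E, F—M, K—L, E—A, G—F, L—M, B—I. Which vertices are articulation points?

Removing B increases the component count from 1 to 2, so B is a cut vertex.
By contrast removing J leaves 1 component; it is not a cut vertex. No other vertex is a cut vertex either.

B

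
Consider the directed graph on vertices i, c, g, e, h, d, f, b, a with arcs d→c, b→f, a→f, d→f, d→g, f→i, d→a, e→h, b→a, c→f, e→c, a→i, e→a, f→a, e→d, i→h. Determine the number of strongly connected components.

8

{a, f} are all mutually reachable — one SCC of size 2.
{e} is an SCC by itself.
{d} is an SCC by itself.
{g} is an SCC by itself.
{i} is an SCC by itself.
(and 3 more singleton SCCs)
That gives 8 strongly connected components.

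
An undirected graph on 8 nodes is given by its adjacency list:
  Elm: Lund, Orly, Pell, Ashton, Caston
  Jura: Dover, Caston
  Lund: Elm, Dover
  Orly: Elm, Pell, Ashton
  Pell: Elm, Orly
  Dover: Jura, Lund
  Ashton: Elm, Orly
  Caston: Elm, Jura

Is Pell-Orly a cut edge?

After removing Pell-Orly, the path Pell-Elm-Orly still connects them, so the edge is not a bridge.

No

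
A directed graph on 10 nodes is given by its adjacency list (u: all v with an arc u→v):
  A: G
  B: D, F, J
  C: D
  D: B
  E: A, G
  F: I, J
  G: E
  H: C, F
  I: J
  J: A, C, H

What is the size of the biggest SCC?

{B, C, D, F, H, I, J} are all mutually reachable — one SCC of size 7.
{A, E, G} are all mutually reachable — one SCC of size 3.
The largest has 7 vertices.

7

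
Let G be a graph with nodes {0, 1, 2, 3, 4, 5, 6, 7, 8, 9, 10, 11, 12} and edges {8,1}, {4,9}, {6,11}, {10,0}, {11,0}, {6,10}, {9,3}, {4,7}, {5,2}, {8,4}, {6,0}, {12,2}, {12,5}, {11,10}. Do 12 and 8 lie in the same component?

The component containing 12 is {2, 5, 12}, and 8 is not in it.

No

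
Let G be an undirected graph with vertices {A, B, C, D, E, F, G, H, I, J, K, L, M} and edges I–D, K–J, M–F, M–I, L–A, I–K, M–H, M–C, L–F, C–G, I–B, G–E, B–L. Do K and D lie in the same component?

From K we can reach A, B, C, D, E, F, G, H, I, J, K, L, M, which includes D.

Yes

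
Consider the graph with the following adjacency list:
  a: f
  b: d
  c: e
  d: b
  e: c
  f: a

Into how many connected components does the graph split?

3

Starting from b we can reach b, d. That is one component of size 2.
Starting from a we can reach a, f. That is one component of size 2.
Starting from c we can reach c, e. That is one component of size 2.
Total: 3 components.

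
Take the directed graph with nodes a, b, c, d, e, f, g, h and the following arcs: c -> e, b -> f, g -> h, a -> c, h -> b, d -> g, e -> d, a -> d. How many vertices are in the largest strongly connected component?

{d} is an SCC by itself.
{b} is an SCC by itself.
{h} is an SCC by itself.
{e} is an SCC by itself.
{g} is an SCC by itself.
(and 3 more singleton SCCs)
The largest has 1 vertex.

1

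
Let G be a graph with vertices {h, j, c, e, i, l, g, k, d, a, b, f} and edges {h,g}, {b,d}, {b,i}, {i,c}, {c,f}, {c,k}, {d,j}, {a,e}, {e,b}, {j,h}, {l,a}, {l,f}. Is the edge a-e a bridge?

No

After removing a-e, the path a-l-f-c-i-b-e still connects them, so the edge is not a bridge.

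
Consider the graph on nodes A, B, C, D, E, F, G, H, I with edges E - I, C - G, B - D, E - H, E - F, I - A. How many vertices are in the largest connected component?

Starting from C we can reach C, G. That is one component of size 2.
Starting from B we can reach B, D. That is one component of size 2.
Starting from A we can reach A, E, F, H, I. That is one component of size 5.
The largest has 5 vertices.

5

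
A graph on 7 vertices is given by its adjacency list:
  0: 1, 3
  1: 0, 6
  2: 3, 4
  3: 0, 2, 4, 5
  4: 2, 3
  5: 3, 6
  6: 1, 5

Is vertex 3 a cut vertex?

Yes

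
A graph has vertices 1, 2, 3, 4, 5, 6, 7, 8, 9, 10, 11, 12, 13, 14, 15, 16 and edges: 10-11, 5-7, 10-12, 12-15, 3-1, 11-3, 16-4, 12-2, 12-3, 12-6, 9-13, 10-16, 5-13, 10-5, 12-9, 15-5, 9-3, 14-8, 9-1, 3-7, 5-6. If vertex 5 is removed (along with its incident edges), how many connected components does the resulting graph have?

2

With 5 gone, the remaining components are: {8, 14}; {1, 2, 3, 4, 6, 7, 9, 10, 11, 12, 13, 15, 16}.
That is 2 components.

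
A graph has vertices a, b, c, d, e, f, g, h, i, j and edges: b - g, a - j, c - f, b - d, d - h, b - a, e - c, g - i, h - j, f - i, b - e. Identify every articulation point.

b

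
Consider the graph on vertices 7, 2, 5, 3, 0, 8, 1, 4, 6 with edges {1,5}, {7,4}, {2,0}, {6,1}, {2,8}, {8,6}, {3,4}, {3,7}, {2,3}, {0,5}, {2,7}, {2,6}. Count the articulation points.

Removing 2 increases the component count from 1 to 2, so 2 is a cut vertex.
By contrast removing 5 leaves 1 component; it is not a cut vertex. No other vertex is a cut vertex either.

1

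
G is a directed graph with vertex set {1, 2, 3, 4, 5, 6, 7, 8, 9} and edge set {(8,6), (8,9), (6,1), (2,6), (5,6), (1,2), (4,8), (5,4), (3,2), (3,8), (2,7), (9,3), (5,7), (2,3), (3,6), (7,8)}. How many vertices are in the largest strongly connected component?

{1, 2, 3, 6, 7, 8, 9} are all mutually reachable — one SCC of size 7.
{4} is an SCC by itself.
{5} is an SCC by itself.
The largest has 7 vertices.

7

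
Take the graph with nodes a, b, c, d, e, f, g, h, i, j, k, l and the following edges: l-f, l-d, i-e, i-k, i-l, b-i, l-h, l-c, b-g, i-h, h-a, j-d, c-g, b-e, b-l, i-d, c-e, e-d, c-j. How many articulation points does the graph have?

Removing h increases the component count from 1 to 2, so h is a cut vertex.
Removing i increases the component count from 1 to 2, so i is a cut vertex.
Removing l increases the component count from 1 to 2, so l is a cut vertex.
By contrast removing f leaves 1 component; it is not a cut vertex. No other vertex is a cut vertex either.

3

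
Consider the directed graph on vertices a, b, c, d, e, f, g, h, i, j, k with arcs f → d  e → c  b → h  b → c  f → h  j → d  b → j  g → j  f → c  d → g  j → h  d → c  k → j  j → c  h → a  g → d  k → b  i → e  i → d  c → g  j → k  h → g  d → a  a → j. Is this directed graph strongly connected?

There is no directed path from h to e, so the graph is not strongly connected.

No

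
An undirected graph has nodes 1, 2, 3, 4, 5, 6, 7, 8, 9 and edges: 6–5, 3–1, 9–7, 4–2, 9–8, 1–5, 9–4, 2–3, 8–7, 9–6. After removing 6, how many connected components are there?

With 6 gone, the remaining components are: {1, 2, 3, 4, 5, 7, 8, 9}.
That is 1 component.

1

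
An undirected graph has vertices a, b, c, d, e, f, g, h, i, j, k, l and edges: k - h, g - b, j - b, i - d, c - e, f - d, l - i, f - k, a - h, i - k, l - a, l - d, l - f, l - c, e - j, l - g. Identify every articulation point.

l

Removing l increases the component count from 1 to 2, so l is a cut vertex.
By contrast removing d leaves 1 component; it is not a cut vertex. No other vertex is a cut vertex either.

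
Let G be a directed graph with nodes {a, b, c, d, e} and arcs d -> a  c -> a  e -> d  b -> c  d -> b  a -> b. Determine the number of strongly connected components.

3

{a, b, c} are all mutually reachable — one SCC of size 3.
{d} is an SCC by itself.
{e} is an SCC by itself.
That gives 3 strongly connected components.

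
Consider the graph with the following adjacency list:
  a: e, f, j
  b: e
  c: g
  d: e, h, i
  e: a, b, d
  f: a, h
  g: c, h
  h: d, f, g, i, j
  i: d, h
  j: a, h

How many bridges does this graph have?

The edges on the cycle d-i-h-d are not bridges since each lies on that cycle.
But removing e-b disconnects e from b; removing c-g disconnects c from g; removing h-g disconnects h from g — these are bridges.
That makes 3 bridges.

3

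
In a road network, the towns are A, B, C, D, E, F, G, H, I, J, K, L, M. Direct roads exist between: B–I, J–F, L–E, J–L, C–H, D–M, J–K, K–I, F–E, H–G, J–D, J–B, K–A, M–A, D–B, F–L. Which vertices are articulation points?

H, J

Removing H increases the component count from 2 to 3, so H is a cut vertex.
Removing J increases the component count from 2 to 3, so J is a cut vertex.
By contrast removing E leaves 2 components; it is not a cut vertex. No other vertex is a cut vertex either.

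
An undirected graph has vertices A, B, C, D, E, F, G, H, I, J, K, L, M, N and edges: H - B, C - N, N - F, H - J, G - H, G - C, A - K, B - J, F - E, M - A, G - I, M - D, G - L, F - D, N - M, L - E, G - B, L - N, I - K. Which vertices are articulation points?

G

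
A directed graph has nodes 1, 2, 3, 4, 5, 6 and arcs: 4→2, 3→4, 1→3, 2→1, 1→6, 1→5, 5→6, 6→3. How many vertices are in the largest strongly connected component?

{1, 2, 3, 4, 5, 6} are all mutually reachable — one SCC of size 6.
The largest has 6 vertices.

6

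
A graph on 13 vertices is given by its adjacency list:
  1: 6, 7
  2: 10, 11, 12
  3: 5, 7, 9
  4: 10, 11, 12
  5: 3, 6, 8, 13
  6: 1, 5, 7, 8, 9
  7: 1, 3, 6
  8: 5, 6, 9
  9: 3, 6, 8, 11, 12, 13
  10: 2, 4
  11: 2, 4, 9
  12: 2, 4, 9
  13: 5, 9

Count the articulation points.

1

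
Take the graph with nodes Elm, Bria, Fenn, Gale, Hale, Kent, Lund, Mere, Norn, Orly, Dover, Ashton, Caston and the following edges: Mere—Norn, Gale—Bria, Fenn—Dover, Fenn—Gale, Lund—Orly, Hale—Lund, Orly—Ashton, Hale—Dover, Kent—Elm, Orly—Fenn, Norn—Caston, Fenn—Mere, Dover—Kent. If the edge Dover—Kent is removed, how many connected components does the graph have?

2

Before removal there is 1 component.
Dover—Kent is a bridge — removing it separates Dover's side from Kent's side.
After removal: 2 components.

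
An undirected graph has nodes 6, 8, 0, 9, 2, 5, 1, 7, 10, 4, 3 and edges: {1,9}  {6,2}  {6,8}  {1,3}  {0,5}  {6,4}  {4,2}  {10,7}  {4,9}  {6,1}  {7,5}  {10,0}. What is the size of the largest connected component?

Starting from 0 we can reach 0, 5, 7, 10. That is one component of size 4.
Starting from 1 we can reach 1, 2, 3, 4, 6, 8, 9. That is one component of size 7.
The largest has 7 vertices.

7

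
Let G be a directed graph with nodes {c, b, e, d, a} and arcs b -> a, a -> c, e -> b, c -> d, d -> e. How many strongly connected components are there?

{a, b, c, d, e} are all mutually reachable — one SCC of size 5.
That gives 1 strongly connected component.

1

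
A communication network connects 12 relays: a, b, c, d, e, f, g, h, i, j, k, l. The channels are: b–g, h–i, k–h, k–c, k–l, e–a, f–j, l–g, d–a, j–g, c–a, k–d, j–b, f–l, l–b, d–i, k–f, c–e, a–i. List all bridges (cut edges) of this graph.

none

The edges on the cycle c-e-a-c are not bridges since each lies on that cycle.
Every edge lies on some cycle, so there are no bridges.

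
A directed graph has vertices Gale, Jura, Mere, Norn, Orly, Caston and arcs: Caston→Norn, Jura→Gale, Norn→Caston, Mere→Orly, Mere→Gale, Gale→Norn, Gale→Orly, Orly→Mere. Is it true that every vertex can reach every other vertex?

There is no directed path from Caston to Jura, so the graph is not strongly connected.

No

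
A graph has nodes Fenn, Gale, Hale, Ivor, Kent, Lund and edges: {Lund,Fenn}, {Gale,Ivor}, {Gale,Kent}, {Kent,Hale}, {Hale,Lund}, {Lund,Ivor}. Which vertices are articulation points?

Lund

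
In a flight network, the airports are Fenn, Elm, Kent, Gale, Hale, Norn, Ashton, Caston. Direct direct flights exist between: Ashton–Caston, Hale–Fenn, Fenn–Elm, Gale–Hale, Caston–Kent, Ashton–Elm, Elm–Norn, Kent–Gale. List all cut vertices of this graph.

Removing Elm increases the component count from 1 to 2, so Elm is a cut vertex.
By contrast removing Kent leaves 1 component; it is not a cut vertex. No other vertex is a cut vertex either.

Elm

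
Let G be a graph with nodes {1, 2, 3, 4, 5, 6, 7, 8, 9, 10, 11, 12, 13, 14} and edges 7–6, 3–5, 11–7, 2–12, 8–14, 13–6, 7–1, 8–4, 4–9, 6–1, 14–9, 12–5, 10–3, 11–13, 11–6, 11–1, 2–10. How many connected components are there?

3

Starting from 4 we can reach 4, 8, 9, 14. That is one component of size 4.
Starting from 2 we can reach 2, 3, 5, 10, 12. That is one component of size 5.
Starting from 1 we can reach 1, 6, 7, 11, 13. That is one component of size 5.
Total: 3 components.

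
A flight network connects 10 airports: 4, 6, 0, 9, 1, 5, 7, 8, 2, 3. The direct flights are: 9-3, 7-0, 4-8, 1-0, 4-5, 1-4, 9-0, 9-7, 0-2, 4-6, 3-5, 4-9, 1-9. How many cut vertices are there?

2

Removing 0 increases the component count from 1 to 2, so 0 is a cut vertex.
Removing 4 increases the component count from 1 to 3, so 4 is a cut vertex.
By contrast removing 9 leaves 1 component; it is not a cut vertex. No other vertex is a cut vertex either.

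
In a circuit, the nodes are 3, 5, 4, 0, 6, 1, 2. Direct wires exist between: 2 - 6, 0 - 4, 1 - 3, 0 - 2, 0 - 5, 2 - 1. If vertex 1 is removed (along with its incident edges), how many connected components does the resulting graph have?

2

With 1 gone, the remaining components are: {3}; {0, 2, 4, 5, 6}.
That is 2 components.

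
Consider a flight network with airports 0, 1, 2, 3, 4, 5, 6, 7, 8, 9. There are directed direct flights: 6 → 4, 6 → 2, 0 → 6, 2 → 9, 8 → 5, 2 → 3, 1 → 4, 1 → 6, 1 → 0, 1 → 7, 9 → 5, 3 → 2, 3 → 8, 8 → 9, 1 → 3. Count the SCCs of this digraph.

{2, 3} are all mutually reachable — one SCC of size 2.
{6} is an SCC by itself.
{9} is an SCC by itself.
{7} is an SCC by itself.
{0} is an SCC by itself.
(and 4 more singleton SCCs)
That gives 9 strongly connected components.

9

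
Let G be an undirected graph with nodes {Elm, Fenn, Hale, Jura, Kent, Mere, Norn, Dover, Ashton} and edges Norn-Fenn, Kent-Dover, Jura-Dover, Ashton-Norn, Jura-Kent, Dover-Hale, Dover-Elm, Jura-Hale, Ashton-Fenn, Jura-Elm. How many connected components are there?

Mere is isolated — a component by itself.
Starting from Fenn we can reach Fenn, Norn, Ashton. That is one component of size 3.
Starting from Elm we can reach Elm, Hale, Jura, Kent, Dover. That is one component of size 5.
Total: 3 components.

3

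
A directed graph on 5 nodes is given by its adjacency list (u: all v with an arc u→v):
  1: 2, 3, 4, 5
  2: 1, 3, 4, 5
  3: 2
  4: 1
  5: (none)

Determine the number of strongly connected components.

2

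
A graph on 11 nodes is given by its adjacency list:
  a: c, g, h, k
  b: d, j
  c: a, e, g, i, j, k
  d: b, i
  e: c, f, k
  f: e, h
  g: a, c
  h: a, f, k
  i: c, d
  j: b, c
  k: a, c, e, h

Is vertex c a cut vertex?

Yes

Deleting c raises the number of components from 1 to 2, so c is a cut vertex.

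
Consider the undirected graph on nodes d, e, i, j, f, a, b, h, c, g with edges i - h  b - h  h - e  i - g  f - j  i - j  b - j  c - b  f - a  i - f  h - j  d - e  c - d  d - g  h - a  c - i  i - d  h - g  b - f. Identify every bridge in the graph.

The edges on the cycle c-i-f-j-b-c are not bridges since each lies on that cycle.
Every edge lies on some cycle, so there are no bridges.

none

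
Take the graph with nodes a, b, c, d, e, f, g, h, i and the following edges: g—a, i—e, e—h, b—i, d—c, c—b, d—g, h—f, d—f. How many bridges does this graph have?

The edges on the cycle d-c-b-i-e-h-f-d are not bridges since each lies on that cycle.
But removing d—g disconnects d from g; removing a—g disconnects a from g — these are bridges.
That makes 2 bridges.

2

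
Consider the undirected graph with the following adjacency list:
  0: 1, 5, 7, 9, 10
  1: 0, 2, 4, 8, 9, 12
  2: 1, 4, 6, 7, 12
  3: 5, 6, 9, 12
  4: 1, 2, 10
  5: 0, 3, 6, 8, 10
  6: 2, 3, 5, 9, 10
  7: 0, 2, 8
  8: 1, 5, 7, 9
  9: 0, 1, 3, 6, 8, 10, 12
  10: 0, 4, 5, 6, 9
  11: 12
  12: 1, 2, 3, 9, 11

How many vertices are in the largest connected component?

Starting from 0 we can reach 0, 1, 2, 3, 4, 5, 6, 7, 8, 9, 10, 11, 12. That is one component of size 13.
The largest has 13 vertices.

13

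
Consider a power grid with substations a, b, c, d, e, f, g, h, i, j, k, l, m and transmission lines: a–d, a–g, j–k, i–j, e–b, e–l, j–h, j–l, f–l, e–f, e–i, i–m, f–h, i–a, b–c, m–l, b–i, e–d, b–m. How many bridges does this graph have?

3

The edges on the cycle e-b-i-j-l-f-e are not bridges since each lies on that cycle.
But removing a–g disconnects a from g; removing b–c disconnects b from c; removing j–k disconnects j from k — these are bridges.
That makes 3 bridges.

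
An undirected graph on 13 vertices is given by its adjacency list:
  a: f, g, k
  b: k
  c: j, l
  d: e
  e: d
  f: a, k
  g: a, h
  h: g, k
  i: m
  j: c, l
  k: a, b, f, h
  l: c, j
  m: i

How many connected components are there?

Starting from d we can reach d, e. That is one component of size 2.
Starting from i we can reach i, m. That is one component of size 2.
Starting from c we can reach c, j, l. That is one component of size 3.
Starting from a we can reach a, b, f, g, h, k. That is one component of size 6.
Total: 4 components.

4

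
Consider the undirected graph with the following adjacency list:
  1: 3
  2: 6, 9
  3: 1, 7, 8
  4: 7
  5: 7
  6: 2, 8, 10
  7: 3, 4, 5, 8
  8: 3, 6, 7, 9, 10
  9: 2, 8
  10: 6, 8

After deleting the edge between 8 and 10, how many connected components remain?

8 and 10 are still connected via 8-6-10, so the component count stays at 1.

1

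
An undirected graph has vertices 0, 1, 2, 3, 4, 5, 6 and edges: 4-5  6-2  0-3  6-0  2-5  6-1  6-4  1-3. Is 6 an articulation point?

Yes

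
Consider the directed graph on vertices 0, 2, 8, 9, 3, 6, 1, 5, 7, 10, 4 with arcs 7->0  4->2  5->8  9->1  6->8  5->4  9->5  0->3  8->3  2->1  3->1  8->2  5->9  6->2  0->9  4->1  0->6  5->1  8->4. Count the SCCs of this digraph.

10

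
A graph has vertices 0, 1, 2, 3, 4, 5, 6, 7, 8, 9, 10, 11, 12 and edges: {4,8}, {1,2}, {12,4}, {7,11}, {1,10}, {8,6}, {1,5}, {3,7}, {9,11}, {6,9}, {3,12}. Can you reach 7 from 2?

The component containing 2 is {1, 2, 5, 10}, and 7 is not in it.

No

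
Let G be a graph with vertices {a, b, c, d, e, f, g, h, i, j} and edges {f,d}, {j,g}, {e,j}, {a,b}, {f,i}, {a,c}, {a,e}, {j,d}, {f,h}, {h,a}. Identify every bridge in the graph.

a-b, a-c, f-i, g-j

The edges on the cycle f-h-a-e-j-d-f are not bridges since each lies on that cycle.
But removing f-i disconnects f from i; removing c-a disconnects c from a; removing g-j disconnects g from j; removing a-b disconnects a from b — these are bridges.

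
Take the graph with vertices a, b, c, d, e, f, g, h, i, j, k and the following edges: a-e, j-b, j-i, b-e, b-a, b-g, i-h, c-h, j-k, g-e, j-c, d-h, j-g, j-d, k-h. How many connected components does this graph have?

f is isolated — a component by itself.
Starting from a we can reach a, b, c, d, e, g, h, i, j, k. That is one component of size 10.
Total: 2 components.

2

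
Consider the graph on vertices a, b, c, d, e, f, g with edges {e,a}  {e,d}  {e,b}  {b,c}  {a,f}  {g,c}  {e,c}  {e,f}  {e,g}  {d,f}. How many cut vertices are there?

Removing e increases the component count from 1 to 2, so e is a cut vertex.
By contrast removing b leaves 1 component; it is not a cut vertex. No other vertex is a cut vertex either.

1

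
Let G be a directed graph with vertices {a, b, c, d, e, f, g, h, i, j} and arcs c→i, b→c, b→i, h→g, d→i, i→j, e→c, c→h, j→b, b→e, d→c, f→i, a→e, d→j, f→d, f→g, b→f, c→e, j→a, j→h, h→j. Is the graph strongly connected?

There is no directed path from g to b, so the graph is not strongly connected.

No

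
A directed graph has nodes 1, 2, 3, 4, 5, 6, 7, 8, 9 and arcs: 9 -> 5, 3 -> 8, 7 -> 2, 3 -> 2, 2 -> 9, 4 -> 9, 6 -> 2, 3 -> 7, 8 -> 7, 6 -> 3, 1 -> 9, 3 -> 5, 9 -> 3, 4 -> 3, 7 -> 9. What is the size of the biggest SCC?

{2, 3, 7, 8, 9} are all mutually reachable — one SCC of size 5.
{4} is an SCC by itself.
{1} is an SCC by itself.
{5} is an SCC by itself.
{6} is an SCC by itself.
The largest has 5 vertices.

5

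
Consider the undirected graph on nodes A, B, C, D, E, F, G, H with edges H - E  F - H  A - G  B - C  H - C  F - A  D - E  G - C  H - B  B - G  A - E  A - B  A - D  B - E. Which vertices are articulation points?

Removing A, for instance, still leaves 1 component. No single vertex removal increases the component count — the graph has no articulation points.

none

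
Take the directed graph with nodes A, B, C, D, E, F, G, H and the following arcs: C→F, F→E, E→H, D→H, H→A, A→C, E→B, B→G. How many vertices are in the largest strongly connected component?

5

{A, C, E, F, H} are all mutually reachable — one SCC of size 5.
{D} is an SCC by itself.
{G} is an SCC by itself.
{B} is an SCC by itself.
The largest has 5 vertices.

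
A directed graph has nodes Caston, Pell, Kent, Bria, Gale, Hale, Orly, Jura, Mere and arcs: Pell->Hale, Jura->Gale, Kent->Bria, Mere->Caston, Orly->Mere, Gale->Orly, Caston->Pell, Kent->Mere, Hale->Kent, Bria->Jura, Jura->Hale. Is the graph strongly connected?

From Gale we can reach every vertex (Bria, Gale, Hale, Jura, Kent, Mere, Orly, Pell, Caston), and every vertex can reach Gale (Bria, Gale, Hale, Jura, Kent, Mere, Orly, Pell, Caston). So the whole graph is one strongly connected component.

Yes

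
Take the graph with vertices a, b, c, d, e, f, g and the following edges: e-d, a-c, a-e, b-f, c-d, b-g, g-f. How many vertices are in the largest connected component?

Starting from b we can reach b, f, g. That is one component of size 3.
Starting from a we can reach a, c, d, e. That is one component of size 4.
The largest has 4 vertices.

4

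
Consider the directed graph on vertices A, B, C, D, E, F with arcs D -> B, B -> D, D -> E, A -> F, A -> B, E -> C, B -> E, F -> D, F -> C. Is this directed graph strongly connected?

No

There is no directed path from E to A, so the graph is not strongly connected.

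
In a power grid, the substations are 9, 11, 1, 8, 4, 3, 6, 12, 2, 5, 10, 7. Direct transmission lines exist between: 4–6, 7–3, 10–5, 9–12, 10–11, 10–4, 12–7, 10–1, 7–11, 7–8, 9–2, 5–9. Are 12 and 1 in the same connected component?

Yes

From 12 we can reach 1, 2, 3, 4, 5, 6, 7, 8, 9, 10, 11, 12, which includes 1.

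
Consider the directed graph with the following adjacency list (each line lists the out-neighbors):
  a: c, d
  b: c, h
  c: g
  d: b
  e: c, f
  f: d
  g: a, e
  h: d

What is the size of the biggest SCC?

{a, b, c, d, e, f, g, h} are all mutually reachable — one SCC of size 8.
The largest has 8 vertices.

8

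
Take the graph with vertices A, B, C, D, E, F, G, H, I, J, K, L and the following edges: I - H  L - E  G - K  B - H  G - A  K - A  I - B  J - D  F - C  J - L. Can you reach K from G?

From G we can reach A, G, K, which includes K.

Yes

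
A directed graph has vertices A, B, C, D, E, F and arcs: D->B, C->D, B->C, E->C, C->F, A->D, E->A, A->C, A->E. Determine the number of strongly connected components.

3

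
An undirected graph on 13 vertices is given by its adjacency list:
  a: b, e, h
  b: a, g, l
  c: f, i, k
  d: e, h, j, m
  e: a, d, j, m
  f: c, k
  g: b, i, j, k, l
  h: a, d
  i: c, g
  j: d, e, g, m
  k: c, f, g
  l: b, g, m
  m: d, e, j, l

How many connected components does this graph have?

1

Starting from a we can reach a, b, c, d, e, f, g, h, i, j, k, l, m. That is one component of size 13.
Total: 1 component.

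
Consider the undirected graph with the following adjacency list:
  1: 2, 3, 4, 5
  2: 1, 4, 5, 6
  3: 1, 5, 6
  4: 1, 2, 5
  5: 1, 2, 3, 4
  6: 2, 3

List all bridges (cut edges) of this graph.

none

The edges on the cycle 5-2-1-3-5 are not bridges since each lies on that cycle.
Every edge lies on some cycle, so there are no bridges.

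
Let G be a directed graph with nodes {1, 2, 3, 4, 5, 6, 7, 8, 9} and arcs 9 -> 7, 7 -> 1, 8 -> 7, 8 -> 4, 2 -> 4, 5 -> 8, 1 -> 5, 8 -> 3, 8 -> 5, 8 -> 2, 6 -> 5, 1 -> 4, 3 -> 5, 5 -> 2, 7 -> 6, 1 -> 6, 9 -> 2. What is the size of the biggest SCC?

{1, 3, 5, 6, 7, 8} are all mutually reachable — one SCC of size 6.
{4} is an SCC by itself.
{2} is an SCC by itself.
{9} is an SCC by itself.
The largest has 6 vertices.

6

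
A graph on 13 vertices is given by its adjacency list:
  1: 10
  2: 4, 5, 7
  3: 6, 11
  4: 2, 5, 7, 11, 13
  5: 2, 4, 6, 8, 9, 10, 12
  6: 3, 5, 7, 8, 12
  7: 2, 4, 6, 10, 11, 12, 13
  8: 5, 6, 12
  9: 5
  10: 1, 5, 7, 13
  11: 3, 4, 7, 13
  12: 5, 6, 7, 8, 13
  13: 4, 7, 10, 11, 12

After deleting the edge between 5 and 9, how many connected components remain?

Before removal there is 1 component.
5-9 is a bridge — removing it separates 5's side from 9's side.
After removal: 2 components.

2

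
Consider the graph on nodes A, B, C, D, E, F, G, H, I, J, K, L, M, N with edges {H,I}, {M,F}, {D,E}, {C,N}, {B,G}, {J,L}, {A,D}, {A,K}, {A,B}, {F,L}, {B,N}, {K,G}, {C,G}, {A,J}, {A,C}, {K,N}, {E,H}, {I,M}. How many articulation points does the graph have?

1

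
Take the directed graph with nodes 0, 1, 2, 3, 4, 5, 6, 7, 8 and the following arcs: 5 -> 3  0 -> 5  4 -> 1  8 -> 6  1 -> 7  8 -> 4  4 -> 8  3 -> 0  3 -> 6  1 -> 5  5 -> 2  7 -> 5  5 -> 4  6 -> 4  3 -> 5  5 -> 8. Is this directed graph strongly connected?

No

There is no directed path from 2 to 6, so the graph is not strongly connected.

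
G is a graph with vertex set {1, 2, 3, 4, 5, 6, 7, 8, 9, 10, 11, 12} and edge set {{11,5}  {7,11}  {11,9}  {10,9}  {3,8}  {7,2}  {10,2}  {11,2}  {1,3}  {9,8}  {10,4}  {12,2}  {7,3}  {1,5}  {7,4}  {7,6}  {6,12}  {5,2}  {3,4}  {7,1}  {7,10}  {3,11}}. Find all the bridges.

none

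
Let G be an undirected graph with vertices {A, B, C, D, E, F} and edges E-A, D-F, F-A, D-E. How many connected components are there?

3

B is isolated — a component by itself.
C is isolated — a component by itself.
Starting from A we can reach A, D, E, F. That is one component of size 4.
Total: 3 components.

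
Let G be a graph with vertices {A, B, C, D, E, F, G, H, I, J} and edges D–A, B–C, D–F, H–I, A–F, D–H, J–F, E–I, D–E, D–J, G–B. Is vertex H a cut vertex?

Deleting H leaves 2 components (was 2), so H is not a cut vertex.

No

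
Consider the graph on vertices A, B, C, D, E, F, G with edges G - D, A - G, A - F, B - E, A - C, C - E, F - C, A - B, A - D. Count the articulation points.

1

Removing A increases the component count from 1 to 2, so A is a cut vertex.
By contrast removing B leaves 1 component; it is not a cut vertex. No other vertex is a cut vertex either.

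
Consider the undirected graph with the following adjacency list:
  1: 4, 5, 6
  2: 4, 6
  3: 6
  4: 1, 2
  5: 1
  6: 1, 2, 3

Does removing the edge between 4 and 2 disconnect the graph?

No

After removing 4-2, the path 4-1-6-2 still connects them, so the edge is not a bridge.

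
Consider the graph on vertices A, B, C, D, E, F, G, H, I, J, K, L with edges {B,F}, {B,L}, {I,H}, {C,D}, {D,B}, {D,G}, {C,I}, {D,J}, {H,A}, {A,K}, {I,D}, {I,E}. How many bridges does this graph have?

The edges on the cycle C-I-D-C are not bridges since each lies on that cycle.
But removing I—H disconnects I from H; removing H—A disconnects H from A; removing I—E disconnects I from E; removing D—B disconnects D from B — these are bridges.
In total 9 edges are bridges.

9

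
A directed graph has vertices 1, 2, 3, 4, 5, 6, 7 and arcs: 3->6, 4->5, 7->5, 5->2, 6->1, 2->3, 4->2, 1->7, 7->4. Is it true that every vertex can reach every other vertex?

Yes

From 2 we can reach every vertex (1, 2, 3, 4, 5, 6, 7), and every vertex can reach 2 (1, 2, 3, 4, 5, 6, 7). So the whole graph is one strongly connected component.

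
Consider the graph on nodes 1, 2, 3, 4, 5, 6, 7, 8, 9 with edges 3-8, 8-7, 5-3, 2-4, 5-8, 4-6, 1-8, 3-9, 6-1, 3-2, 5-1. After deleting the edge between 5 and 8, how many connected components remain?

5 and 8 are still connected via 5-3-8, so the component count stays at 1.

1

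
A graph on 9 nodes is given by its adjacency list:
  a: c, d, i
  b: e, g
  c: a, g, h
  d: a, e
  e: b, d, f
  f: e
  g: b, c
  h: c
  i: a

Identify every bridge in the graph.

a-i, c-h, e-f

The edges on the cycle g-c-a-d-e-b-g are not bridges since each lies on that cycle.
But removing c-h disconnects c from h; removing i-a disconnects i from a; removing e-f disconnects e from f — these are bridges.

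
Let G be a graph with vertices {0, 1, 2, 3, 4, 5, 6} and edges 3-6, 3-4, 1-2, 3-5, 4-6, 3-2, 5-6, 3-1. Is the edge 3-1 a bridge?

After removing 3-1, the path 3-2-1 still connects them, so the edge is not a bridge.

No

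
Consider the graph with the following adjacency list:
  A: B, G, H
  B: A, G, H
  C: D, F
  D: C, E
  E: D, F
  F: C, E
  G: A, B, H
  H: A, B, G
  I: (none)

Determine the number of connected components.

3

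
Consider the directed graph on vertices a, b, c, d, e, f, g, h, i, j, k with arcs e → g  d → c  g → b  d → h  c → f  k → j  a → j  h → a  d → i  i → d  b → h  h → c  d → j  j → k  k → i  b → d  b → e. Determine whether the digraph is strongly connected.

No

There is no directed path from f to i, so the graph is not strongly connected.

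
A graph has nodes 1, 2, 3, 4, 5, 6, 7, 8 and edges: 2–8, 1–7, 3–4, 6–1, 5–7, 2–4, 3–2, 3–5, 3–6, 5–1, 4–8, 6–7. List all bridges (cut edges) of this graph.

The edges on the cycle 3-2-8-4-3 are not bridges since each lies on that cycle.
Every edge lies on some cycle, so there are no bridges.

none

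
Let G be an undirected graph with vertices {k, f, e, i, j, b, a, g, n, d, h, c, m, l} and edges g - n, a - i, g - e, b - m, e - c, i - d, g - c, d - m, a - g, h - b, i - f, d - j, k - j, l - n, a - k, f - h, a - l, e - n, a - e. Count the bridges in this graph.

0

The edges on the cycle a-g-c-e-a are not bridges since each lies on that cycle.
Every edge lies on some cycle, so there are no bridges.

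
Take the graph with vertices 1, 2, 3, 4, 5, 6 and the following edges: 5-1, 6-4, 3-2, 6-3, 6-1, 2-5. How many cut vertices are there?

1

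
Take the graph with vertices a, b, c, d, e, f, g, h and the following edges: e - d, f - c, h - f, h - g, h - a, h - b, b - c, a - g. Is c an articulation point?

Deleting c leaves 2 components (was 2), so c is not a cut vertex.

No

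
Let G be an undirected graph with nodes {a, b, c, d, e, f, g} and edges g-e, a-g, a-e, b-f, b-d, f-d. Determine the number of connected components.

3

c is isolated — a component by itself.
Starting from b we can reach b, d, f. That is one component of size 3.
Starting from a we can reach a, e, g. That is one component of size 3.
Total: 3 components.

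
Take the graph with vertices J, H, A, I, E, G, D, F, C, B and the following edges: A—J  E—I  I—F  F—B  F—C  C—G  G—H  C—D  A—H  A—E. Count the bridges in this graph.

3

The edges on the cycle A-E-I-F-C-G-H-A are not bridges since each lies on that cycle.
But removing B—F disconnects B from F; removing C—D disconnects C from D; removing A—J disconnects A from J — these are bridges.
That makes 3 bridges.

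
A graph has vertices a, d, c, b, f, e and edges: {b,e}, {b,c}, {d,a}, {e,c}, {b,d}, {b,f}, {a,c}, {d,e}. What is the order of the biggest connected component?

6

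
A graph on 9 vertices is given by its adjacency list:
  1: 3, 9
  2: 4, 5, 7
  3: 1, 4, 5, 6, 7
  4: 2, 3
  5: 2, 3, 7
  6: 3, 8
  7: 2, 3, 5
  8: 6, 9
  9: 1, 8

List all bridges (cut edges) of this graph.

The edges on the cycle 3-5-7-3 are not bridges since each lies on that cycle.
Every edge lies on some cycle, so there are no bridges.

none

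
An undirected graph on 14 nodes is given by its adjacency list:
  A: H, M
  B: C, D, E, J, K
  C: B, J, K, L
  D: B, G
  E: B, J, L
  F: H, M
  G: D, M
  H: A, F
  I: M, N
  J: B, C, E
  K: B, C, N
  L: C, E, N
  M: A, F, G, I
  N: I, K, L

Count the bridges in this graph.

The edges on the cycle M-A-H-F-M are not bridges since each lies on that cycle.
Every edge lies on some cycle, so there are no bridges.

0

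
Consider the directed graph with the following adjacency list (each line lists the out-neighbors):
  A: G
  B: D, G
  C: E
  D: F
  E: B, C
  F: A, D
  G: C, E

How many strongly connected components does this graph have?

{A, B, C, D, E, F, G} are all mutually reachable — one SCC of size 7.
That gives 1 strongly connected component.

1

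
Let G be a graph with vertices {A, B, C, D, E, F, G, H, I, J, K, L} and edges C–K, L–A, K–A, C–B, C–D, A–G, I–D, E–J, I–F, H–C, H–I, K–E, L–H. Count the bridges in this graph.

5

The edges on the cycle L-H-C-K-A-L are not bridges since each lies on that cycle.
But removing E–K disconnects E from K; removing A–G disconnects A from G; removing E–J disconnects E from J; removing F–I disconnects F from I — these are bridges.
In total 5 edges are bridges.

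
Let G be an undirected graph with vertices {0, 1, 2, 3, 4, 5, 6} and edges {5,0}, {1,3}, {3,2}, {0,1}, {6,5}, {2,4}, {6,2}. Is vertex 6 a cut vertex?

No

Deleting 6 leaves 1 component (was 1) (its neighbors 2, 5 remain connected to each other), so 6 is not a cut vertex.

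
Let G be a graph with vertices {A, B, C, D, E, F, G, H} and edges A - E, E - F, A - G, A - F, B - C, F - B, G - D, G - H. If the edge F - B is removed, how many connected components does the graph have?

2

Before removal there is 1 component.
F - B is a bridge — removing it separates F's side from B's side.
After removal: 2 components.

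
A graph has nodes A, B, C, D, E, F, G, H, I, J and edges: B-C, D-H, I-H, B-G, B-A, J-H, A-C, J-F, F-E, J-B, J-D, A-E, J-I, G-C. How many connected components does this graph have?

Starting from A we can reach A, B, C, D, E, F, G, H, I, J. That is one component of size 10.
Total: 1 component.

1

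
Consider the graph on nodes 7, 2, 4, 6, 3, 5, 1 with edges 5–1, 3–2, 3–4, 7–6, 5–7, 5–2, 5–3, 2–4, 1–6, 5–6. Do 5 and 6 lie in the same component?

Yes

From 5 we can reach 1, 2, 3, 4, 5, 6, 7, which includes 6.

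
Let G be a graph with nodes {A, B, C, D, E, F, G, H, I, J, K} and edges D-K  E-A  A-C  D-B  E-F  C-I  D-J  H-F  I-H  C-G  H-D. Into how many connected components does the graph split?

1

Starting from A we can reach A, B, C, D, E, F, G, H, I, J, K. That is one component of size 11.
Total: 1 component.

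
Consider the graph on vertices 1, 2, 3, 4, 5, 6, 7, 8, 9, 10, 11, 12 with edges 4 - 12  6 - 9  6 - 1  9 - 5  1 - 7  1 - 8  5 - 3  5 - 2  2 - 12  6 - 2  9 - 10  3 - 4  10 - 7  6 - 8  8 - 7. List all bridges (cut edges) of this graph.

The edges on the cycle 5-3-4-12-2-5 are not bridges since each lies on that cycle.
Every edge lies on some cycle, so there are no bridges.

none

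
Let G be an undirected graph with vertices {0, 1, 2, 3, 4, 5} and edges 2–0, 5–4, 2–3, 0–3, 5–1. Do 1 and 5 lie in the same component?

Yes

From 1 we can reach 1, 4, 5, which includes 5.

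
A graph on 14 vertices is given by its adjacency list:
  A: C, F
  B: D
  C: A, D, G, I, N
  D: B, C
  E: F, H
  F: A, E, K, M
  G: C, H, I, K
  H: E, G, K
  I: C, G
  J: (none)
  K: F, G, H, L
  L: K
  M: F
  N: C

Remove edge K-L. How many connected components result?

3

Before removal there are 2 components.
K-L is a bridge — removing it separates K's side from L's side.
After removal: 3 components.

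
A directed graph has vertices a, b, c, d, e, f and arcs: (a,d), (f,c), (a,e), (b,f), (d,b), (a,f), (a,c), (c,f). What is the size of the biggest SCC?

2

{c, f} are all mutually reachable — one SCC of size 2.
{e} is an SCC by itself.
{b} is an SCC by itself.
{d} is an SCC by itself.
{a} is an SCC by itself.
The largest has 2 vertices.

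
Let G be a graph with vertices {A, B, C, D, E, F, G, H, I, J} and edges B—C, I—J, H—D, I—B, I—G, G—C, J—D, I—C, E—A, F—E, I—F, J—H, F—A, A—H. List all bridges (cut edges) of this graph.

none

The edges on the cycle F-E-A-F are not bridges since each lies on that cycle.
Every edge lies on some cycle, so there are no bridges.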